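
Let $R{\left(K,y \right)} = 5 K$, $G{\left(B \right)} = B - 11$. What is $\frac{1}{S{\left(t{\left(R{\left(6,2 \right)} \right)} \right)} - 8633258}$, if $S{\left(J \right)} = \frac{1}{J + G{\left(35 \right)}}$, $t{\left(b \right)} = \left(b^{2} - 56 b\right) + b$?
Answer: $- \frac{726}{6267745309} \approx -1.1583 \cdot 10^{-7}$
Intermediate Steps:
$G{\left(B \right)} = -11 + B$
$t{\left(b \right)} = b^{2} - 55 b$
$S{\left(J \right)} = \frac{1}{24 + J}$ ($S{\left(J \right)} = \frac{1}{J + \left(-11 + 35\right)} = \frac{1}{J + 24} = \frac{1}{24 + J}$)
$\frac{1}{S{\left(t{\left(R{\left(6,2 \right)} \right)} \right)} - 8633258} = \frac{1}{\frac{1}{24 + 5 \cdot 6 \left(-55 + 5 \cdot 6\right)} - 8633258} = \frac{1}{\frac{1}{24 + 30 \left(-55 + 30\right)} - 8633258} = \frac{1}{\frac{1}{24 + 30 \left(-25\right)} - 8633258} = \frac{1}{\frac{1}{24 - 750} - 8633258} = \frac{1}{\frac{1}{-726} - 8633258} = \frac{1}{- \frac{1}{726} - 8633258} = \frac{1}{- \frac{6267745309}{726}} = - \frac{726}{6267745309}$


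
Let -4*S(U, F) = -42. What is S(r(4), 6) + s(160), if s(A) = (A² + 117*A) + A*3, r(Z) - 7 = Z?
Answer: 89621/2 ≈ 44811.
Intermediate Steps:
r(Z) = 7 + Z
S(U, F) = 21/2 (S(U, F) = -¼*(-42) = 21/2)
s(A) = A² + 120*A (s(A) = (A² + 117*A) + 3*A = A² + 120*A)
S(r(4), 6) + s(160) = 21/2 + 160*(120 + 160) = 21/2 + 160*280 = 21/2 + 44800 = 89621/2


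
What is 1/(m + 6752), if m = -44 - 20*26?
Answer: 1/6188 ≈ 0.00016160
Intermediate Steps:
m = -564 (m = -44 - 520 = -564)
1/(m + 6752) = 1/(-564 + 6752) = 1/6188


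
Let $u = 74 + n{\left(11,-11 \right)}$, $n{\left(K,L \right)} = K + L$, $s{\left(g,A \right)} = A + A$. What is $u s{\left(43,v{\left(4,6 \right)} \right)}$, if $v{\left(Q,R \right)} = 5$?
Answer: $740$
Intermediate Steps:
$s{\left(g,A \right)} = 2 A$
$u = 74$ ($u = 74 + \left(11 - 11\right) = 74 + 0 = 74$)
$u s{\left(43,v{\left(4,6 \right)} \right)} = 74 \cdot 2 \cdot 5 = 74 \cdot 10 = 740$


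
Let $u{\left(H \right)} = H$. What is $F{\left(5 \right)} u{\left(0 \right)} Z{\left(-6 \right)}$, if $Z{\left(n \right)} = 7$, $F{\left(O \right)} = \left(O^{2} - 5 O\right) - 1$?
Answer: $0$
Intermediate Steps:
$F{\left(O \right)} = -1 + O^{2} - 5 O$
$F{\left(5 \right)} u{\left(0 \right)} Z{\left(-6 \right)} = \left(-1 + 5^{2} - 25\right) 0 \cdot 7 = \left(-1 + 25 - 25\right) 0 \cdot 7 = \left(-1\right) 0 \cdot 7 = 0 \cdot 7 = 0$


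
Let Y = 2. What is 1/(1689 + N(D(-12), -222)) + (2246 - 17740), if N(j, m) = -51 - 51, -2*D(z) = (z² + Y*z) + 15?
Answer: -24588977/1587 ≈ -15494.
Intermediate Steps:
D(z) = -15/2 - z - z²/2 (D(z) = -((z² + 2*z) + 15)/2 = -(15 + z² + 2*z)/2 = -15/2 - z - z²/2)
N(j, m) = -102
1/(1689 + N(D(-12), -222)) + (2246 - 17740) = 1/(1689 - 102) + (2246 - 17740) = 1/1587 - 15494 = -24588977/1587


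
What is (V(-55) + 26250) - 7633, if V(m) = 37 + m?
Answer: 18599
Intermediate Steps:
(V(-55) + 26250) - 7633 = ((37 - 55) + 26250) - 7633 = (-18 + 26250) - 7633 = 26232 - 7633 = 18599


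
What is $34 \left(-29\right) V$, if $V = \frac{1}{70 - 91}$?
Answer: $\frac{986}{21} \approx 46.952$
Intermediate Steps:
$V = - \frac{1}{21}$ ($V = \frac{1}{-21} = - \frac{1}{21} \approx -0.047619$)
$34 \left(-29\right) V = 34 \left(-29\right) \left(- \frac{1}{21}\right) = \left(-986\right) \left(- \frac{1}{21}\right) = \frac{986}{21}$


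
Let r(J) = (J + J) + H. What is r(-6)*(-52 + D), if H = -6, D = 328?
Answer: -4968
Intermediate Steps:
r(J) = -6 + 2*J (r(J) = (J + J) - 6 = 2*J - 6 = -6 + 2*J)
r(-6)*(-52 + D) = (-6 + 2*(-6))*(-52 + 328) = (-6 - 12)*276 = -18*276 = -4968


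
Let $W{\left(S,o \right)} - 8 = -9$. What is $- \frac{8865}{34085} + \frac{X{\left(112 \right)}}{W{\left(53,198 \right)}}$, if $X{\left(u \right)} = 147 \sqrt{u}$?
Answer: $- \frac{1773}{6817} - 588 \sqrt{7} \approx -1556.0$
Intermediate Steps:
$W{\left(S,o \right)} = -1$ ($W{\left(S,o \right)} = 8 - 9 = -1$)
$- \frac{8865}{34085} + \frac{X{\left(112 \right)}}{W{\left(53,198 \right)}} = - \frac{8865}{34085} + \frac{147 \sqrt{112}}{-1} = \left(-8865\right) \frac{1}{34085} + 147 \cdot 4 \sqrt{7} \left(-1\right) = - \frac{1773}{6817} + 588 \sqrt{7} \left(-1\right) = - \frac{1773}{6817} - 588 \sqrt{7}$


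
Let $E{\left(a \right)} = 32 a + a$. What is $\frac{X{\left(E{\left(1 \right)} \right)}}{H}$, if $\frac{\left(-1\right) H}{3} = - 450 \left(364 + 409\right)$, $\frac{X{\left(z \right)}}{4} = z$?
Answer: $\frac{22}{173925} \approx 0.00012649$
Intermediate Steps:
$E{\left(a \right)} = 33 a$
$X{\left(z \right)} = 4 z$
$H = 1043550$ ($H = - 3 \left(- 450 \left(364 + 409\right)\right) = - 3 \left(\left(-450\right) 773\right) = \left(-3\right) \left(-347850\right) = 1043550$)
$\frac{X{\left(E{\left(1 \right)} \right)}}{H} = \frac{4 \cdot 33 \cdot 1}{1043550} = 4 \cdot 33 \cdot \frac{1}{1043550} = 132 \cdot \frac{1}{1043550} = \frac{22}{173925}$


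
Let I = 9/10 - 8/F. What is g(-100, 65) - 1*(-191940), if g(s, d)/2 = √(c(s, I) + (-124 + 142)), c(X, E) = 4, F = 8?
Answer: 191940 + 2*√22 ≈ 1.9195e+5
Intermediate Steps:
I = -⅒ (I = 9/10 - 8/8 = 9*(⅒) - 8*⅛ = 9/10 - 1 = -⅒ ≈ -0.10000)
g(s, d) = 2*√22 (g(s, d) = 2*√(4 + (-124 + 142)) = 2*√(4 + 18) = 2*√22)
g(-100, 65) - 1*(-191940) = 2*√22 - 1*(-191940) = 2*√22 + 191940 = 191940 + 2*√22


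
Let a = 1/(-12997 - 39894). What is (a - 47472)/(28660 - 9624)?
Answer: -2510841553/1006833076 ≈ -2.4938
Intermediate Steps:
a = -1/52891 (a = 1/(-52891) = -1/52891 ≈ -1.8907e-5)
(a - 47472)/(28660 - 9624) = (-1/52891 - 47472)/(28660 - 9624) = -2510841553/52891/19036 = -2510841553/52891*1/19036 = -2510841553/1006833076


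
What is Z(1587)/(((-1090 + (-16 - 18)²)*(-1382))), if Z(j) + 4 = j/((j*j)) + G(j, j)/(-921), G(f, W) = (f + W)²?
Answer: 5331240533/44439307308 ≈ 0.11997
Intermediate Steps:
G(f, W) = (W + f)²
Z(j) = -4 + 1/j - 4*j²/921 (Z(j) = -4 + (j/((j*j)) + (j + j)²/(-921)) = -4 + (j/(j²) + (2*j)²*(-1/921)) = -4 + (j/j² + (4*j²)*(-1/921)) = -4 + (1/j - 4*j²/921) = -4 + 1/j - 4*j²/921)
Z(1587)/(((-1090 + (-16 - 18)²)*(-1382))) = (-4 + 1/1587 - 4/921*1587²)/(((-1090 + (-16 - 18)²)*(-1382))) = (-4 + 1/1587 - 4/921*2518569)/(((-1090 + (-34)²)*(-1382))) = (-4 + 1/1587 - 3358092/307)/(((-1090 + 1156)*(-1382))) = -5331240533/(487209*(66*(-1382))) = -5331240533/487209/(-91212) = -5331240533/487209*(-1/91212) = 5331240533/44439307308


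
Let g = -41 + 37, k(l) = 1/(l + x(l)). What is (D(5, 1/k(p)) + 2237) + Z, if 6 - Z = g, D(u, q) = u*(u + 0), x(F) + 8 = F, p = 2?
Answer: 2272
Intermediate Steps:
x(F) = -8 + F
k(l) = 1/(-8 + 2*l) (k(l) = 1/(l + (-8 + l)) = 1/(-8 + 2*l))
g = -4
D(u, q) = u**2 (D(u, q) = u*u = u**2)
Z = 10 (Z = 6 - 1*(-4) = 6 + 4 = 10)
(D(5, 1/k(p)) + 2237) + Z = (5**2 + 2237) + 10 = (25 + 2237) + 10 = 2262 + 10 = 2272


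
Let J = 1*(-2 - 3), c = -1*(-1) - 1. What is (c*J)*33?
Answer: 0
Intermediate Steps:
c = 0 (c = 1 - 1 = 0)
J = -5 (J = 1*(-5) = -5)
(c*J)*33 = (0*(-5))*33 = 0*33 = 0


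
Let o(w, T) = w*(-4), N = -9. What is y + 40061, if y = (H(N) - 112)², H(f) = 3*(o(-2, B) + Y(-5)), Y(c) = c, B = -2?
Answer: 50670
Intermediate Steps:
o(w, T) = -4*w
H(f) = 9 (H(f) = 3*(-4*(-2) - 5) = 3*(8 - 5) = 3*3 = 9)
y = 10609 (y = (9 - 112)² = (-103)² = 10609)
y + 40061 = 10609 + 40061 = 50670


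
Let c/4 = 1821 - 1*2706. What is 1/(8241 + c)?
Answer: 1/4701 ≈ 0.00021272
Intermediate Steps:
c = -3540 (c = 4*(1821 - 1*2706) = 4*(1821 - 2706) = 4*(-885) = -3540)
1/(8241 + c) = 1/(8241 - 3540) = 1/4701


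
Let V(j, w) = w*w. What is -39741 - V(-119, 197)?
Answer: -78550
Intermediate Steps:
V(j, w) = w**2
-39741 - V(-119, 197) = -39741 - 1*197**2 = -39741 - 1*38809 = -39741 - 38809 = -78550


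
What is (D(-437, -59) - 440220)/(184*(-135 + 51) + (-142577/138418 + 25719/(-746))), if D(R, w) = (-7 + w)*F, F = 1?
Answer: 5682982078851/199956279569 ≈ 28.421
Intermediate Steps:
D(R, w) = -7 + w (D(R, w) = (-7 + w)*1 = -7 + w)
(D(-437, -59) - 440220)/(184*(-135 + 51) + (-142577/138418 + 25719/(-746))) = ((-7 - 59) - 440220)/(184*(-135 + 51) + (-142577/138418 + 25719/(-746))) = (-66 - 440220)/(184*(-84) + (-142577*1/138418 + 25719*(-1/746))) = -440286/(-15456 + (-142577/138418 - 25719/746)) = -440286/(-15456 - 916583746/25814957) = -440286/(-399912559138/25814957) = -440286*(-25814957/399912559138) = 5682982078851/199956279569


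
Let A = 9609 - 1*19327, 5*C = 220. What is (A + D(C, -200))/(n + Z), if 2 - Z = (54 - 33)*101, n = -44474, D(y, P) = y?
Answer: 9674/46593 ≈ 0.20763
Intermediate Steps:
C = 44 (C = (1/5)*220 = 44)
Z = -2119 (Z = 2 - (54 - 33)*101 = 2 - 21*101 = 2 - 1*2121 = 2 - 2121 = -2119)
A = -9718 (A = 9609 - 19327 = -9718)
(A + D(C, -200))/(n + Z) = (-9718 + 44)/(-44474 - 2119) = -9674/(-46593) = -9674*(-1/46593) = 9674/46593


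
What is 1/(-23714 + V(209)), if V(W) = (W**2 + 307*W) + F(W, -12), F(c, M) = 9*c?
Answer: 1/86011 ≈ 1.1626e-5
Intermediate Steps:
V(W) = W**2 + 316*W (V(W) = (W**2 + 307*W) + 9*W = W**2 + 316*W)
1/(-23714 + V(209)) = 1/(-23714 + 209*(316 + 209)) = 1/(-23714 + 209*525) = 1/(-23714 + 109725) = 1/86011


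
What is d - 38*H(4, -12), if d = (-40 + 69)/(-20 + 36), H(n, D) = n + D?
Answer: 4893/16 ≈ 305.81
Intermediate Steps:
H(n, D) = D + n
d = 29/16 ≈ 1.8125
d - 38*H(4, -12) = 29/16 - 38*(-12 + 4) = 29/16 - 38*(-8) = 29/16 + 304 = 4893/16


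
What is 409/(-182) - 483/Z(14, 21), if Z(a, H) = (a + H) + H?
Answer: -7915/728 ≈ -10.872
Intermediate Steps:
Z(a, H) = a + 2*H (Z(a, H) = (H + a) + H = a + 2*H)
409/(-182) - 483/Z(14, 21) = 409/(-182) - 483/(14 + 2*21) = 409*(-1/182) - 483/(14 + 42) = -409/182 - 483/56 = -409/182 - 483*1/56 = -409/182 - 69/8 = -7915/728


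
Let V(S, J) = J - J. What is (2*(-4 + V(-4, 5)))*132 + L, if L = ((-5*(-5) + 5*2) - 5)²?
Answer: -156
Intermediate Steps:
V(S, J) = 0
L = 900 (L = ((25 + 10) - 5)² = (35 - 5)² = 30² = 900)
(2*(-4 + V(-4, 5)))*132 + L = (2*(-4 + 0))*132 + 900 = (2*(-4))*132 + 900 = -8*132 + 900 = -1056 + 900 = -156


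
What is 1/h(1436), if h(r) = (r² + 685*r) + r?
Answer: 1/3047192 ≈ 3.2817e-7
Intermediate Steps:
h(r) = r² + 686*r
1/h(1436) = 1/(1436*(686 + 1436)) = 1/(1436*2122) = 1/3047192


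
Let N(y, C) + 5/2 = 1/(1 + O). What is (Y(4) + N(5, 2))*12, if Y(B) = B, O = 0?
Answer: 30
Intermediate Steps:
N(y, C) = -3/2 (N(y, C) = -5/2 + 1/(1 + 0) = -5/2 + 1/1 = -5/2 + 1 = -3/2)
(Y(4) + N(5, 2))*12 = (4 - 3/2)*12 = (5/2)*12 = 30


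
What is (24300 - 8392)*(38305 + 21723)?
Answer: 954925424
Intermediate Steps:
(24300 - 8392)*(38305 + 21723) = 15908*60028 = 954925424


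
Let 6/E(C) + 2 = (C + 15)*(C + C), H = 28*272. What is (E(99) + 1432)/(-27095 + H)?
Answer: -16160123/219820515 ≈ -0.073515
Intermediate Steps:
H = 7616
E(C) = 6/(-2 + 2*C*(15 + C)) (E(C) = 6/(-2 + (C + 15)*(C + C)) = 6/(-2 + (15 + C)*(2*C)) = 6/(-2 + 2*C*(15 + C)))
(E(99) + 1432)/(-27095 + H) = (3/(-1 + 99² + 15*99) + 1432)/(-27095 + 7616) = (3/(-1 + 9801 + 1485) + 1432)/(-19479) = (3/11285 + 1432)*(-1/19479) = (16160123/11285)*(-1/19479) = -16160123/219820515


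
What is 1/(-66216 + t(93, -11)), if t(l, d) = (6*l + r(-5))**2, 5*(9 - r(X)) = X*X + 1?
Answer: 25/6235081 ≈ 4.0096e-6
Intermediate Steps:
r(X) = 44/5 - X**2/5 (r(X) = 9 - (X*X + 1)/5 = 9 - (X**2 + 1)/5 = 9 - (1 + X**2)/5 = 9 + (-1/5 - X**2/5) = 44/5 - X**2/5)
t(l, d) = (19/5 + 6*l)**2 (t(l, d) = (6*l + (44/5 - 1/5*(-5)**2))**2 = (6*l + (44/5 - 1/5*25))**2 = (6*l + (44/5 - 5))**2 = (6*l + 19/5)**2 = (19/5 + 6*l)**2)
1/(-66216 + t(93, -11)) = 1/(-66216 + (19 + 30*93)**2/25) = 1/(-66216 + (19 + 2790)**2/25) = 1/(-66216 + (1/25)*2809**2) = 1/(-66216 + (1/25)*7890481) = 1/(-66216 + 7890481/25) = 1/(6235081/25) = 25/6235081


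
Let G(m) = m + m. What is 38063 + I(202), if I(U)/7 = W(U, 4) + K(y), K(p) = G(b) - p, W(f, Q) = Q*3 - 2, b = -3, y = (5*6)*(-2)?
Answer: 38511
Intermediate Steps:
y = -60 (y = 30*(-2) = -60)
G(m) = 2*m
W(f, Q) = -2 + 3*Q (W(f, Q) = 3*Q - 2 = -2 + 3*Q)
K(p) = -6 - p (K(p) = 2*(-3) - p = -6 - p)
I(U) = 448 (I(U) = 7*((-2 + 3*4) + (-6 - 1*(-60))) = 7*((-2 + 12) + (-6 + 60)) = 7*(10 + 54) = 7*64 = 448)
38063 + I(202) = 38063 + 448 = 38511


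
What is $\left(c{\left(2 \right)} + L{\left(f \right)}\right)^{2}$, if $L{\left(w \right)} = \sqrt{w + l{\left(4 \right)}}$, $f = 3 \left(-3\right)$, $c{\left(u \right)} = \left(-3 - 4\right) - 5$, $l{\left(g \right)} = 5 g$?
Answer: $\left(12 - \sqrt{11}\right)^{2} \approx 75.401$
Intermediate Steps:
$c{\left(u \right)} = -12$ ($c{\left(u \right)} = -7 - 5 = -12$)
$f = -9$
$L{\left(w \right)} = \sqrt{20 + w}$ ($L{\left(w \right)} = \sqrt{w + 5 \cdot 4} = \sqrt{w + 20} = \sqrt{20 + w}$)
$\left(c{\left(2 \right)} + L{\left(f \right)}\right)^{2} = \left(-12 + \sqrt{20 - 9}\right)^{2} = \left(-12 + \sqrt{11}\right)^{2}$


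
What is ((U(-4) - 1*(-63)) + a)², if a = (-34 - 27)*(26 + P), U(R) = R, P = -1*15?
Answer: 374544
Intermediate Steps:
P = -15
a = -671 (a = (-34 - 27)*(26 - 15) = -61*11 = -671)
((U(-4) - 1*(-63)) + a)² = ((-4 - 1*(-63)) - 671)² = ((-4 + 63) - 671)² = (59 - 671)² = (-612)² = 374544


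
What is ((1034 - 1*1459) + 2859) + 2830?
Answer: 5264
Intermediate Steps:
((1034 - 1*1459) + 2859) + 2830 = ((1034 - 1459) + 2859) + 2830 = (-425 + 2859) + 2830 = 2434 + 2830 = 5264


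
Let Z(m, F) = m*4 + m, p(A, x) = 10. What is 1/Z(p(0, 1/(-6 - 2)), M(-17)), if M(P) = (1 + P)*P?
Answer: 1/50 ≈ 0.020000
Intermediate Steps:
M(P) = P*(1 + P)
Z(m, F) = 5*m (Z(m, F) = 4*m + m = 5*m)
1/Z(p(0, 1/(-6 - 2)), M(-17)) = 1/(5*10) = 1/50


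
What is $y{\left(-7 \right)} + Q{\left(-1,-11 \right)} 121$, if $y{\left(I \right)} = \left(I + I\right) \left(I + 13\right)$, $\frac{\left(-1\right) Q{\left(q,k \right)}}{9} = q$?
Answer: $1005$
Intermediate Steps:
$Q{\left(q,k \right)} = - 9 q$
$y{\left(I \right)} = 2 I \left(13 + I\right)$
$y{\left(-7 \right)} + Q{\left(-1,-11 \right)} 121 = 2 \left(-7\right) \left(13 - 7\right) + \left(-9\right) \left(-1\right) 121 = 2 \left(-7\right) 6 + 9 \cdot 121 = -84 + 1089 = 1005$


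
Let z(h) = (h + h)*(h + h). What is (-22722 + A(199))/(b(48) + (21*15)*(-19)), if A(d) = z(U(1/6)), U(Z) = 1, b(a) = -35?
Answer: 11359/3010 ≈ 3.7738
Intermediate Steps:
z(h) = 4*h**2 (z(h) = (2*h)*(2*h) = 4*h**2)
A(d) = 4 (A(d) = 4*1**2 = 4*1 = 4)
(-22722 + A(199))/(b(48) + (21*15)*(-19)) = (-22722 + 4)/(-35 + (21*15)*(-19)) = -22718/(-35 + 315*(-19)) = -22718/(-35 - 5985) = -22718/(-6020) = -22718*(-1/6020) = 11359/3010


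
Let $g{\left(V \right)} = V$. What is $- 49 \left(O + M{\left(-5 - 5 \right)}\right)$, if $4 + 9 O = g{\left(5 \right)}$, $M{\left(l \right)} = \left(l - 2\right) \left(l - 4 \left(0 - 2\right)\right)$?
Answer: $- \frac{10633}{9} \approx -1181.4$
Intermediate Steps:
$M{\left(l \right)} = \left(-2 + l\right) \left(8 + l\right)$ ($M{\left(l \right)} = \left(-2 + l\right) \left(l - -8\right) = \left(-2 + l\right) \left(l + 8\right) = \left(-2 + l\right) \left(8 + l\right)$)
$O = \frac{1}{9}$ ($O = - \frac{4}{9} + \frac{1}{9} \cdot 5 = - \frac{4}{9} + \frac{5}{9} = \frac{1}{9} \approx 0.11111$)
$- 49 \left(O + M{\left(-5 - 5 \right)}\right) = - 49 \left(\frac{1}{9} + \left(-16 + \left(-5 - 5\right)^{2} + 6 \left(-5 - 5\right)\right)\right) = - 49 \left(\frac{1}{9} + \left(-16 + \left(-10\right)^{2} + 6 \left(-10\right)\right)\right) = - 49 \left(\frac{1}{9} - -24\right) = - 49 \left(\frac{1}{9} + 24\right) = \left(-49\right) \frac{217}{9} = - \frac{10633}{9}$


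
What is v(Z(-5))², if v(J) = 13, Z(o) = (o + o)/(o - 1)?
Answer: 169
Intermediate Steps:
Z(o) = 2*o/(-1 + o) (Z(o) = (2*o)/(-1 + o) = 2*o/(-1 + o))
v(Z(-5))² = 13² = 169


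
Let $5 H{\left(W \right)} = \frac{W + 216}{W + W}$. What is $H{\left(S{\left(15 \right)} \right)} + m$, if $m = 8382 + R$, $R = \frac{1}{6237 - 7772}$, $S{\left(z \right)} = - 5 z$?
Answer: $\frac{643304021}{76750} \approx 8381.8$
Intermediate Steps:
$R = - \frac{1}{1535}$ ($R = \frac{1}{-1535} = - \frac{1}{1535} \approx -0.00065147$)
$H{\left(W \right)} = \frac{216 + W}{10 W}$ ($H{\left(W \right)} = \frac{\left(W + 216\right) \frac{1}{W + W}}{5} = \frac{\left(216 + W\right) \frac{1}{2 W}}{5} = \frac{\frac{1}{2} \frac{1}{W} \left(216 + W\right)}{5} = \frac{216 + W}{10 W}$)
$m = \frac{12866369}{1535}$ ($m = 8382 - \frac{1}{1535} = \frac{12866369}{1535} \approx 8382.0$)
$H{\left(S{\left(15 \right)} \right)} + m = \frac{216 - 75}{10 \left(\left(-5\right) 15\right)} + \frac{12866369}{1535} = \frac{216 - 75}{10 \left(-75\right)} + \frac{12866369}{1535} = \frac{1}{10} \left(- \frac{1}{75}\right) 141 + \frac{12866369}{1535} = - \frac{47}{250} + \frac{12866369}{1535} = \frac{643304021}{76750}$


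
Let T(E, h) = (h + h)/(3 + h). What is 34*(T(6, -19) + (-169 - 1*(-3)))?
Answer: -22253/4 ≈ -5563.3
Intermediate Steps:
T(E, h) = 2*h/(3 + h) (T(E, h) = (2*h)/(3 + h) = 2*h/(3 + h))
34*(T(6, -19) + (-169 - 1*(-3))) = 34*(2*(-19)/(3 - 19) + (-169 - 1*(-3))) = 34*(2*(-19)/(-16) + (-169 + 3)) = 34*(2*(-19)*(-1/16) - 166) = 34*(19/8 - 166) = 34*(-1309/8) = -22253/4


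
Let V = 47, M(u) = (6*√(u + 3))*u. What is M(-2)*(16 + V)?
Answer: -756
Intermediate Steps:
M(u) = 6*u*√(3 + u) (M(u) = (6*√(3 + u))*u = 6*u*√(3 + u))
M(-2)*(16 + V) = (6*(-2)*√(3 - 2))*(16 + 47) = (6*(-2)*√1)*63 = (6*(-2)*1)*63 = -12*63 = -756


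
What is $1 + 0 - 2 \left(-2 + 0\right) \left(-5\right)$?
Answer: $1$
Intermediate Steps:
$1 + 0 - 2 \left(-2 + 0\right) \left(-5\right) = 1 + 0 \left(-2\right) \left(-2\right) \left(-5\right) = 1 + 0 \cdot 4 \left(-5\right) = 1 + 0 \left(-20\right) = 1 + 0 = 1$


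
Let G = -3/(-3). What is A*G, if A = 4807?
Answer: 4807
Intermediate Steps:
G = 1 (G = -3*(-⅓) = 1)
A*G = 4807*1 = 4807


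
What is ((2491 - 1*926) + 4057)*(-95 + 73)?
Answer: -123684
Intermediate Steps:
((2491 - 1*926) + 4057)*(-95 + 73) = ((2491 - 926) + 4057)*(-22) = (1565 + 4057)*(-22) = 5622*(-22) = -123684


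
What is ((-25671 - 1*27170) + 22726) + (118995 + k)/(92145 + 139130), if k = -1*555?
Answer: -1392945637/46255 ≈ -30115.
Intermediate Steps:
k = -555
((-25671 - 1*27170) + 22726) + (118995 + k)/(92145 + 139130) = ((-25671 - 1*27170) + 22726) + (118995 - 555)/(92145 + 139130) = ((-25671 - 27170) + 22726) + 118440/231275 = (-52841 + 22726) + 118440*(1/231275) = -30115 + 23688/46255 = -1392945637/46255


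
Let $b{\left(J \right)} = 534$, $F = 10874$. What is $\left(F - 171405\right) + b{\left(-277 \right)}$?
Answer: $-159997$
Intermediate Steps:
$\left(F - 171405\right) + b{\left(-277 \right)} = \left(10874 - 171405\right) + 534 = -160531 + 534 = -159997$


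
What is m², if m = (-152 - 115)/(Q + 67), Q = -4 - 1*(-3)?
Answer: 7921/484 ≈ 16.366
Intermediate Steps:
Q = -1 (Q = -4 + 3 = -1)
m = -89/22 (m = (-152 - 115)/(-1 + 67) = -267/66 = -267*1/66 = -89/22 ≈ -4.0455)
m² = (-89/22)² = 7921/484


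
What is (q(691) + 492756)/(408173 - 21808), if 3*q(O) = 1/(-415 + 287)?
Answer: 189218303/148364160 ≈ 1.2754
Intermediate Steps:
q(O) = -1/384 (q(O) = 1/(3*(-415 + 287)) = (1/3)/(-128) = (1/3)*(-1/128) = -1/384)
(q(691) + 492756)/(408173 - 21808) = (-1/384 + 492756)/(408173 - 21808) = (189218303/384)/386365 = (189218303/384)*(1/386365) = 189218303/148364160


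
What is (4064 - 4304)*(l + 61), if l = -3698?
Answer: 872880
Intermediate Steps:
(4064 - 4304)*(l + 61) = (4064 - 4304)*(-3698 + 61) = -240*(-3637) = 872880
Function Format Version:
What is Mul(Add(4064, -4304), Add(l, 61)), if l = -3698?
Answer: 872880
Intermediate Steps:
Mul(Add(4064, -4304), Add(l, 61)) = Mul(Add(4064, -4304), Add(-3698, 61)) = Mul(-240, -3637) = 872880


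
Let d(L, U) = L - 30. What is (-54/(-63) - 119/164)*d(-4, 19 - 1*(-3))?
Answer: -2567/574 ≈ -4.4721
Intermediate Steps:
d(L, U) = -30 + L
(-54/(-63) - 119/164)*d(-4, 19 - 1*(-3)) = (-54/(-63) - 119/164)*(-30 - 4) = (-54*(-1/63) - 119*1/164)*(-34) = (6/7 - 119/164)*(-34) = (151/1148)*(-34) = -2567/574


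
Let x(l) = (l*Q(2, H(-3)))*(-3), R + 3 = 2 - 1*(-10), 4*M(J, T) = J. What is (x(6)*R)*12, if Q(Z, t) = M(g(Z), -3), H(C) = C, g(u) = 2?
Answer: -972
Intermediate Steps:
M(J, T) = J/4
R = 9 (R = -3 + (2 - 1*(-10)) = -3 + (2 + 10) = -3 + 12 = 9)
Q(Z, t) = ½ (Q(Z, t) = (¼)*2 = ½)
x(l) = -3*l/2 (x(l) = (l*(½))*(-3) = (l/2)*(-3) = -3*l/2)
(x(6)*R)*12 = (-3/2*6*9)*12 = -9*9*12 = -81*12 = -972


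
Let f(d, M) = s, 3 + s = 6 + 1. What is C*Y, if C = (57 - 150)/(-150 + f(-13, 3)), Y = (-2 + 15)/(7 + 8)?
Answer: 403/730 ≈ 0.55205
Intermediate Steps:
Y = 13/15 ≈ 0.86667
s = 4 (s = -3 + (6 + 1) = -3 + 7 = 4)
f(d, M) = 4
C = 93/146 (C = (57 - 150)/(-150 + 4) = -93/(-146) = -93*(-1/146) = 93/146 ≈ 0.63699)
C*Y = (93/146)*(13/15) = 403/730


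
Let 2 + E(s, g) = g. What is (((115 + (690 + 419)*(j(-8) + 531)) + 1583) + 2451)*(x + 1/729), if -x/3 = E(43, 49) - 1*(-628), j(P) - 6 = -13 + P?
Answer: -283628393344/243 ≈ -1.1672e+9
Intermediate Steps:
E(s, g) = -2 + g
j(P) = -7 + P (j(P) = 6 + (-13 + P) = -7 + P)
x = -2025 (x = -3*((-2 + 49) - 1*(-628)) = -3*(47 + 628) = -3*675 = -2025)
(((115 + (690 + 419)*(j(-8) + 531)) + 1583) + 2451)*(x + 1/729) = (((115 + (690 + 419)*((-7 - 8) + 531)) + 1583) + 2451)*(-2025 + 1/729) = (((115 + 1109*(-15 + 531)) + 1583) + 2451)*(-2025 + 1/729) = (((115 + 1109*516) + 1583) + 2451)*(-1476224/729) = (((115 + 572244) + 1583) + 2451)*(-1476224/729) = ((572359 + 1583) + 2451)*(-1476224/729) = (573942 + 2451)*(-1476224/729) = 576393*(-1476224/729) = -283628393344/243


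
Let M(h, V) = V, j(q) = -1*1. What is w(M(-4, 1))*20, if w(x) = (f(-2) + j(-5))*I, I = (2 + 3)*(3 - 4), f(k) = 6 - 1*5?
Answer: 0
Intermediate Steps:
j(q) = -1
f(k) = 1 (f(k) = 6 - 5 = 1)
I = -5 (I = 5*(-1) = -5)
w(x) = 0 (w(x) = (1 - 1)*(-5) = 0*(-5) = 0)
w(M(-4, 1))*20 = 0*20 = 0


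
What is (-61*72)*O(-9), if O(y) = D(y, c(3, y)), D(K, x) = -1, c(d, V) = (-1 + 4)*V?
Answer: 4392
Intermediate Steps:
c(d, V) = 3*V
O(y) = -1
(-61*72)*O(-9) = -61*72*(-1) = -4392*(-1) = 4392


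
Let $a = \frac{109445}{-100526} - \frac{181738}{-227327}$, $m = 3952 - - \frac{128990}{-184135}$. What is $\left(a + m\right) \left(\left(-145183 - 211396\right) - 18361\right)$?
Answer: $- \frac{623355357338635170185010}{420790347335827} \approx -1.4814 \cdot 10^{9}$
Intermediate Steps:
$m = \frac{145514506}{36827}$ ($m = 3952 - \left(-128990\right) \left(- \frac{1}{184135}\right) = 3952 - \frac{25798}{36827} = \frac{145514506}{36827} \approx 3951.3$)
$a = - \frac{6610409327}{22852274002}$ ($a = 109445 \left(- \frac{1}{100526}\right) - - \frac{181738}{227327} = - \frac{109445}{100526} + \frac{181738}{227327} = - \frac{6610409327}{22852274002} \approx -0.28927$)
$\left(a + m\right) \left(\left(-145183 - 211396\right) - 18361\right) = \left(- \frac{6610409327}{22852274002} + \frac{145514506}{36827}\right) \left(\left(-145183 - 211396\right) - 18361\right) = \frac{3325093920833387583 \left(\left(-145183 - 211396\right) - 18361\right)}{841580694671654} = \frac{3325093920833387583 \left(-356579 - 18361\right)}{841580694671654} = \frac{3325093920833387583}{841580694671654} \left(-374940\right) = - \frac{623355357338635170185010}{420790347335827}$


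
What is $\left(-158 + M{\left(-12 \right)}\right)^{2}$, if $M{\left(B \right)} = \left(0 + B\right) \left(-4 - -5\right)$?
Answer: $28900$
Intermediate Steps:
$M{\left(B \right)} = B$ ($M{\left(B \right)} = B \left(-4 + 5\right) = B 1 = B$)
$\left(-158 + M{\left(-12 \right)}\right)^{2} = \left(-158 - 12\right)^{2} = \left(-170\right)^{2} = 28900$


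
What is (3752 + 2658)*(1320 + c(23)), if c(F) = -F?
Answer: 8313770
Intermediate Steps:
(3752 + 2658)*(1320 + c(23)) = (3752 + 2658)*(1320 - 1*23) = 6410*(1320 - 23) = 6410*1297 = 8313770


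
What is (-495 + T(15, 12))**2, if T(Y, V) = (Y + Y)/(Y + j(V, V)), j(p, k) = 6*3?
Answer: 29539225/121 ≈ 2.4413e+5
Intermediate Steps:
j(p, k) = 18
T(Y, V) = 2*Y/(18 + Y) (T(Y, V) = (Y + Y)/(Y + 18) = (2*Y)/(18 + Y) = 2*Y/(18 + Y))
(-495 + T(15, 12))**2 = (-495 + 2*15/(18 + 15))**2 = (-495 + 2*15/33)**2 = (-495 + 2*15*(1/33))**2 = (-495 + 10/11)**2 = (-5435/11)**2 = 29539225/121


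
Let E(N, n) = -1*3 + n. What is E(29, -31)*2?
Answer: -68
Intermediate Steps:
E(N, n) = -3 + n
E(29, -31)*2 = (-3 - 31)*2 = -34*2 = -68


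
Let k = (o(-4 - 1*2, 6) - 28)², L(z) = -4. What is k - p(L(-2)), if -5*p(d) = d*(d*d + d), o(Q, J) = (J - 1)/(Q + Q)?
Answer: 574493/720 ≈ 797.91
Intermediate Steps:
o(Q, J) = (-1 + J)/(2*Q) (o(Q, J) = (-1 + J)/((2*Q)) = (-1 + J)*(1/(2*Q)) = (-1 + J)/(2*Q))
p(d) = -d*(d + d²)/5 (p(d) = -d*(d*d + d)/5 = -d*(d² + d)/5 = -d*(d + d²)/5)
k = 116281/144 (k = ((-1 + 6)/(2*(-4 - 1*2)) - 28)² = ((½)*5/(-4 - 2) - 28)² = ((½)*5/(-6) - 28)² = ((½)*(-⅙)*5 - 28)² = (-5/12 - 28)² = (-341/12)² = 116281/144 ≈ 807.51)
k - p(L(-2)) = 116281/144 - (-4)²*(-1 - 1*(-4))/5 = 116281/144 - 16*(-1 + 4)/5 = 116281/144 - 16*3/5 = 116281/144 - 1*48/5 = 116281/144 - 48/5 = 574493/720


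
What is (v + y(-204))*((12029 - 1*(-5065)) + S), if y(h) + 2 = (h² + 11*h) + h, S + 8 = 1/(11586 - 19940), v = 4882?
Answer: 3143627420632/4177 ≈ 7.5260e+8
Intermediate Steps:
S = -66833/8354 (S = -8 + 1/(11586 - 19940) = -8 + 1/(-8354) = -8 - 1/8354 = -66833/8354 ≈ -8.0001)
y(h) = -2 + h² + 12*h (y(h) = -2 + ((h² + 11*h) + h) = -2 + (h² + 12*h) = -2 + h² + 12*h)
(v + y(-204))*((12029 - 1*(-5065)) + S) = (4882 + (-2 + (-204)² + 12*(-204)))*((12029 - 1*(-5065)) - 66833/8354) = (4882 + (-2 + 41616 - 2448))*((12029 + 5065) - 66833/8354) = (4882 + 39166)*(17094 - 66833/8354) = 44048*(142736443/8354) = 3143627420632/4177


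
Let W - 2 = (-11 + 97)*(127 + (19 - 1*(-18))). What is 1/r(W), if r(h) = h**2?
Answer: 1/198979236 ≈ 5.0256e-9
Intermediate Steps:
W = 14106 (W = 2 + (-11 + 97)*(127 + (19 - 1*(-18))) = 2 + 86*(127 + (19 + 18)) = 2 + 86*(127 + 37) = 2 + 86*164 = 2 + 14104 = 14106)
1/r(W) = 1/(14106**2) = 1/198979236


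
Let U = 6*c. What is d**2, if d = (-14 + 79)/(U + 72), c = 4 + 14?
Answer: 169/1296 ≈ 0.13040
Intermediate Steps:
c = 18
U = 108 (U = 6*18 = 108)
d = 13/36 (d = (-14 + 79)/(108 + 72) = 65/180 = 65*(1/180) = 13/36 ≈ 0.36111)
d**2 = (13/36)**2 = 169/1296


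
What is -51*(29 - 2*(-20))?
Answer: -3519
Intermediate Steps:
-51*(29 - 2*(-20)) = -51*(29 + 40) = -51*69 = -3519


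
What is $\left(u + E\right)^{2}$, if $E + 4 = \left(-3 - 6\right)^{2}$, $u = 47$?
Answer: $15376$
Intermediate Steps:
$E = 77$ ($E = -4 + \left(-3 - 6\right)^{2} = -4 + \left(-9\right)^{2} = -4 + 81 = 77$)
$\left(u + E\right)^{2} = \left(47 + 77\right)^{2} = 124^{2} = 15376$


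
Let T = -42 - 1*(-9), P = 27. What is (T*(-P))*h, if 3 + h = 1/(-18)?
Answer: -5445/2 ≈ -2722.5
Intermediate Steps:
h = -55/18 (h = -3 + 1/(-18) = -3 - 1/18 = -55/18 ≈ -3.0556)
T = -33 (T = -42 + 9 = -33)
(T*(-P))*h = -(-33)*27*(-55/18) = -33*(-27)*(-55/18) = 891*(-55/18) = -5445/2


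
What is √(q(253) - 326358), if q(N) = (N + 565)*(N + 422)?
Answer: 336*√2 ≈ 475.18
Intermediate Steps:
q(N) = (422 + N)*(565 + N) (q(N) = (565 + N)*(422 + N) = (422 + N)*(565 + N))
√(q(253) - 326358) = √((238430 + 253² + 987*253) - 326358) = √((238430 + 64009 + 249711) - 326358) = √(552150 - 326358) = √225792 = 336*√2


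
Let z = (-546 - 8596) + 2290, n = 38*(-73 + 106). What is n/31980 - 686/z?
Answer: 636056/4565145 ≈ 0.13933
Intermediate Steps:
n = 1254 (n = 38*33 = 1254)
z = -6852 (z = -9142 + 2290 = -6852)
n/31980 - 686/z = 1254/31980 - 686/(-6852) = 1254*(1/31980) - 686*(-1/6852) = 209/5330 + 343/3426 = 636056/4565145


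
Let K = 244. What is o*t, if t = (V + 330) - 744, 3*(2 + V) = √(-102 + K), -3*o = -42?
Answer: -5824 + 14*√142/3 ≈ -5768.4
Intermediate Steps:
o = 14 (o = -⅓*(-42) = 14)
V = -2 + √142/3 (V = -2 + √(-102 + 244)/3 = -2 + √142/3 ≈ 1.9721)
t = -416 + √142/3 (t = ((-2 + √142/3) + 330) - 744 = (328 + √142/3) - 744 = -416 + √142/3 ≈ -412.03)
o*t = 14*(-416 + √142/3) = -5824 + 14*√142/3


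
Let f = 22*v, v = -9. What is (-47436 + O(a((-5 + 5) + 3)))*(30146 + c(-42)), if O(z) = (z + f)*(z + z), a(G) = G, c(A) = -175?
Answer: -1456770426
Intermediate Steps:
f = -198 (f = 22*(-9) = -198)
O(z) = 2*z*(-198 + z) (O(z) = (z - 198)*(z + z) = (-198 + z)*(2*z) = 2*z*(-198 + z))
(-47436 + O(a((-5 + 5) + 3)))*(30146 + c(-42)) = (-47436 + 2*((-5 + 5) + 3)*(-198 + ((-5 + 5) + 3)))*(30146 - 175) = (-47436 + 2*(0 + 3)*(-198 + (0 + 3)))*29971 = (-47436 + 2*3*(-198 + 3))*29971 = (-47436 + 2*3*(-195))*29971 = (-47436 - 1170)*29971 = -48606*29971 = -1456770426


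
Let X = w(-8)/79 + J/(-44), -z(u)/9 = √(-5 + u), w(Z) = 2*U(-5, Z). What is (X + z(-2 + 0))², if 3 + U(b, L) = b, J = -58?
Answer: (1939 - 15642*I*√7)²/3020644 ≈ -565.75 - 53.131*I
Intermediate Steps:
U(b, L) = -3 + b
w(Z) = -16 (w(Z) = 2*(-3 - 5) = 2*(-8) = -16)
z(u) = -9*√(-5 + u)
X = 1939/1738 (X = -16/79 - 58/(-44) = -16*1/79 - 58*(-1/44) = -16/79 + 29/22 = 1939/1738 ≈ 1.1157)
(X + z(-2 + 0))² = (1939/1738 - 9*√(-5 + (-2 + 0)))² = (1939/1738 - 9*√(-5 - 2))² = (1939/1738 - 9*I*√7)²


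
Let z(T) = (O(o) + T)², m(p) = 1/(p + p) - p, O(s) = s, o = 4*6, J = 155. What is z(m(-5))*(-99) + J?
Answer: -8253079/100 ≈ -82531.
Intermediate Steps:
o = 24
m(p) = 1/(2*p) - p
z(T) = (24 + T)²
z(m(-5))*(-99) + J = (24 + ((½)/(-5) - 1*(-5)))²*(-99) + 155 = (24 + ((½)*(-⅕) + 5))²*(-99) + 155 = (24 + (-⅒ + 5))²*(-99) + 155 = (24 + 49/10)²*(-99) + 155 = (289/10)²*(-99) + 155 = (83521/100)*(-99) + 155 = -8268579/100 + 155 = -8253079/100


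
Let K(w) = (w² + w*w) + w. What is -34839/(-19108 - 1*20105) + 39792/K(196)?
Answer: 39295761/27967583 ≈ 1.4050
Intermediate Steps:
K(w) = w + 2*w² (K(w) = (w² + w²) + w = 2*w² + w = w + 2*w²)
-34839/(-19108 - 1*20105) + 39792/K(196) = -34839/(-19108 - 1*20105) + 39792/((196*(1 + 2*196))) = -34839/(-19108 - 20105) + 39792/((196*(1 + 392))) = -34839/(-39213) + 39792/((196*393)) = -34839*(-1/39213) + 39792/77028 = 3871/4357 + 39792*(1/77028) = 3871/4357 + 3316/6419 = 39295761/27967583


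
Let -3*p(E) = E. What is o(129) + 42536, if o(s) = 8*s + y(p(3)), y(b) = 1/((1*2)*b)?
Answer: 87135/2 ≈ 43568.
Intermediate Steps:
p(E) = -E/3
y(b) = 1/(2*b)
o(s) = -½ + 8*s (o(s) = 8*s + 1/(2*((-⅓*3))) = 8*s + (½)/(-1) = 8*s + (½)*(-1) = 8*s - ½ = -½ + 8*s)
o(129) + 42536 = (-½ + 8*129) + 42536 = (-½ + 1032) + 42536 = 2063/2 + 42536 = 87135/2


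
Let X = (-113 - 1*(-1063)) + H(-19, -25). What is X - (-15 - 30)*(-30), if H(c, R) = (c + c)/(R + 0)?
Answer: -9962/25 ≈ -398.48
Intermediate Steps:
H(c, R) = 2*c/R (H(c, R) = (2*c)/R = 2*c/R)
X = 23788/25 (X = (-113 - 1*(-1063)) + 2*(-19)/(-25) = (-113 + 1063) + 2*(-19)*(-1/25) = 950 + 38/25 = 23788/25 ≈ 951.52)
X - (-15 - 30)*(-30) = 23788/25 - (-15 - 30)*(-30) = 23788/25 - (-45)*(-30) = 23788/25 - 1*1350 = 23788/25 - 1350 = -9962/25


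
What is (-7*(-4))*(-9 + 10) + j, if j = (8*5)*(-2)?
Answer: -52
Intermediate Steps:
j = -80 (j = 40*(-2) = -80)
(-7*(-4))*(-9 + 10) + j = (-7*(-4))*(-9 + 10) - 80 = 28*1 - 80 = 28 - 80 = -52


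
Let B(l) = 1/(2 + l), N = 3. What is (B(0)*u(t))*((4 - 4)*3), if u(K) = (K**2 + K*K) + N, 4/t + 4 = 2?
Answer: 0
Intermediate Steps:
t = -2 (t = 4/(-4 + 2) = 4/(-2) = 4*(-1/2) = -2)
u(K) = 3 + 2*K**2 (u(K) = (K**2 + K*K) + 3 = (K**2 + K**2) + 3 = 2*K**2 + 3 = 3 + 2*K**2)
(B(0)*u(t))*((4 - 4)*3) = ((3 + 2*(-2)**2)/(2 + 0))*((4 - 4)*3) = ((3 + 2*4)/2)*(0*3) = ((3 + 8)/2)*0 = ((1/2)*11)*0 = (11/2)*0 = 0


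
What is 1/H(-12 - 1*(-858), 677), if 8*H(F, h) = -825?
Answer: -8/825 ≈ -0.0096970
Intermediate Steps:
H(F, h) = -825/8 (H(F, h) = (⅛)*(-825) = -825/8)
1/H(-12 - 1*(-858), 677) = 1/(-825/8) = -8/825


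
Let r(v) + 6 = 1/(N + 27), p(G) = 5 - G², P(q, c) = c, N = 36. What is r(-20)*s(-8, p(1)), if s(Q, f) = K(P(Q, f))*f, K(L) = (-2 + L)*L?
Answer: -12064/63 ≈ -191.49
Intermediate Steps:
K(L) = L*(-2 + L)
s(Q, f) = f²*(-2 + f) (s(Q, f) = (f*(-2 + f))*f = f²*(-2 + f))
r(v) = -377/63 (r(v) = -6 + 1/(36 + 27) = -6 + 1/63 = -377/63)
r(-20)*s(-8, p(1)) = -377*(5 - 1*1²)²*(-2 + (5 - 1*1²))/63 = -377*(5 - 1*1)²*(-2 + (5 - 1*1))/63 = -377*(5 - 1)²*(-2 + (5 - 1))/63 = -377*4²*(-2 + 4)/63 = -6032*2/63 = -377/63*32 = -12064/63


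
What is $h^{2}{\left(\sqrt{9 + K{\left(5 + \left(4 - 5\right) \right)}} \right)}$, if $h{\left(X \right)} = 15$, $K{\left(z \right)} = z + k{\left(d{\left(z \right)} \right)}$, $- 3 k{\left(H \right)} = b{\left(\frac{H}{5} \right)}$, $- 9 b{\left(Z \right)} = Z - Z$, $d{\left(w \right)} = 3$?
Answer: $225$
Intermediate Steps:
$b{\left(Z \right)} = 0$ ($b{\left(Z \right)} = - \frac{Z - Z}{9} = \left(- \frac{1}{9}\right) 0 = 0$)
$k{\left(H \right)} = 0$ ($k{\left(H \right)} = \left(- \frac{1}{3}\right) 0 = 0$)
$K{\left(z \right)} = z$ ($K{\left(z \right)} = z + 0 = z$)
$h^{2}{\left(\sqrt{9 + K{\left(5 + \left(4 - 5\right) \right)}} \right)} = 15^{2} = 225$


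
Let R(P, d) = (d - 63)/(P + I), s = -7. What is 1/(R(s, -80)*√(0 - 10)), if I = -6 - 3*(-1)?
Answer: -I*√10/143 ≈ -0.022114*I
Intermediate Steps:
I = -3 (I = -6 + 3 = -3)
R(P, d) = (-63 + d)/(-3 + P) (R(P, d) = (d - 63)/(P - 3) = (-63 + d)/(-3 + P))
1/(R(s, -80)*√(0 - 10)) = 1/(((-63 - 80)/(-3 - 7))*√(0 - 10)) = 1/((-143/(-10))*√(-10)) = 1/((-⅒*(-143))*(I*√10)) = 1/(143*(I*√10)/10) = 1/(143*I*√10/10) = -I*√10/143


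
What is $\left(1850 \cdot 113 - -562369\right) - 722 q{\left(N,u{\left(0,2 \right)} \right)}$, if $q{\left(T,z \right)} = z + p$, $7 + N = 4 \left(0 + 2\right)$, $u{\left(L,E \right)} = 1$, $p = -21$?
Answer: $785859$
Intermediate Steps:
$N = 1$ ($N = -7 + 4 \left(0 + 2\right) = -7 + 4 \cdot 2 = -7 + 8 = 1$)
$q{\left(T,z \right)} = -21 + z$ ($q{\left(T,z \right)} = z - 21 = -21 + z$)
$\left(1850 \cdot 113 - -562369\right) - 722 q{\left(N,u{\left(0,2 \right)} \right)} = \left(1850 \cdot 113 - -562369\right) - 722 \left(-21 + 1\right) = \left(209050 + 562369\right) - -14440 = 771419 + 14440 = 785859$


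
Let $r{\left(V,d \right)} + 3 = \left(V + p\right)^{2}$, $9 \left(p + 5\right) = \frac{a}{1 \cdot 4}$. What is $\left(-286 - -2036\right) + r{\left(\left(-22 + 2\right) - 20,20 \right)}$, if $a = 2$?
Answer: $\frac{1220509}{324} \approx 3767.0$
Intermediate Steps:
$p = - \frac{89}{18}$ ($p = -5 + \frac{2 \frac{1}{1 \cdot 4}}{9} = -5 + \frac{2 \cdot \frac{1}{4}}{9} = -5 + \frac{1}{9} \cdot \frac{1}{2} = -5 + \frac{1}{18} = - \frac{89}{18} \approx -4.9444$)
$r{\left(V,d \right)} = -3 + \left(- \frac{89}{18} + V\right)^{2}$ ($r{\left(V,d \right)} = -3 + \left(V - \frac{89}{18}\right)^{2} = -3 + \left(- \frac{89}{18} + V\right)^{2}$)
$\left(-286 - -2036\right) + r{\left(\left(-22 + 2\right) - 20,20 \right)} = \left(-286 - -2036\right) - \left(3 - \frac{\left(-89 + 18 \left(\left(-22 + 2\right) - 20\right)\right)^{2}}{324}\right) = \left(-286 + 2036\right) - \left(3 - \frac{\left(-89 + 18 \left(-20 - 20\right)\right)^{2}}{324}\right) = 1750 - \left(3 - \frac{\left(-89 + 18 \left(-40\right)\right)^{2}}{324}\right) = 1750 - \left(3 - \frac{\left(-89 - 720\right)^{2}}{324}\right) = 1750 - \left(3 - \frac{\left(-809\right)^{2}}{324}\right) = 1750 + \left(-3 + \frac{1}{324} \cdot 654481\right) = 1750 + \left(-3 + \frac{654481}{324}\right) = 1750 + \frac{653509}{324} = \frac{1220509}{324}$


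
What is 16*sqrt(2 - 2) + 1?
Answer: 1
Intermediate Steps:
16*sqrt(2 - 2) + 1 = 16*sqrt(0) + 1 = 16*0 + 1 = 0 + 1 = 1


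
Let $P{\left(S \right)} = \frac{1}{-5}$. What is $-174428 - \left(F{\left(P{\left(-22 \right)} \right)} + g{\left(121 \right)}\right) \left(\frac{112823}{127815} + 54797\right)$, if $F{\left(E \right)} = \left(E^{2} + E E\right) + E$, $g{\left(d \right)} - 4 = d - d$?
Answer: $- \frac{1236750034166}{3195375} \approx -3.8704 \cdot 10^{5}$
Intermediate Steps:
$P{\left(S \right)} = - \frac{1}{5}$
$g{\left(d \right)} = 4$ ($g{\left(d \right)} = 4 + \left(d - d\right) = 4 + 0 = 4$)
$F{\left(E \right)} = E + 2 E^{2}$ ($F{\left(E \right)} = \left(E^{2} + E^{2}\right) + E = 2 E^{2} + E = E + 2 E^{2}$)
$-174428 - \left(F{\left(P{\left(-22 \right)} \right)} + g{\left(121 \right)}\right) \left(\frac{112823}{127815} + 54797\right) = -174428 - \left(- \frac{1 + 2 \left(- \frac{1}{5}\right)}{5} + 4\right) \left(\frac{112823}{127815} + 54797\right) = -174428 - \left(- \frac{1 - \frac{2}{5}}{5} + 4\right) \left(112823 \cdot \frac{1}{127815} + 54797\right) = -174428 - \left(\left(- \frac{1}{5}\right) \frac{3}{5} + 4\right) \left(\frac{112823}{127815} + 54797\right) = -174428 - \left(- \frac{3}{25} + 4\right) \frac{7003991378}{127815} = -174428 - \frac{97}{25} \cdot \frac{7003991378}{127815} = -174428 - \frac{679387163666}{3195375} = - \frac{1236750034166}{3195375}$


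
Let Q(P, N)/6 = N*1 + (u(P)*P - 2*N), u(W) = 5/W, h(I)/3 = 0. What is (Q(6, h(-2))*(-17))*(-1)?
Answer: 510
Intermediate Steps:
h(I) = 0 (h(I) = 3*0 = 0)
Q(P, N) = 30 - 6*N (Q(P, N) = 6*(N*1 + ((5/P)*P - 2*N)) = 6*(N + (5 - 2*N)) = 6*(5 - N) = 30 - 6*N)
(Q(6, h(-2))*(-17))*(-1) = ((30 - 6*0)*(-17))*(-1) = ((30 + 0)*(-17))*(-1) = (30*(-17))*(-1) = -510*(-1) = 510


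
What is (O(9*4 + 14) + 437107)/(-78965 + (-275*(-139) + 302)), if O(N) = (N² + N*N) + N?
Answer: -442157/40438 ≈ -10.934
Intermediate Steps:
O(N) = N + 2*N² (O(N) = (N² + N²) + N = 2*N² + N = N + 2*N²)
(O(9*4 + 14) + 437107)/(-78965 + (-275*(-139) + 302)) = ((9*4 + 14)*(1 + 2*(9*4 + 14)) + 437107)/(-78965 + (-275*(-139) + 302)) = ((36 + 14)*(1 + 2*(36 + 14)) + 437107)/(-78965 + (38225 + 302)) = (50*(1 + 2*50) + 437107)/(-78965 + 38527) = (50*(1 + 100) + 437107)/(-40438) = (50*101 + 437107)*(-1/40438) = (5050 + 437107)*(-1/40438) = 442157*(-1/40438) = -442157/40438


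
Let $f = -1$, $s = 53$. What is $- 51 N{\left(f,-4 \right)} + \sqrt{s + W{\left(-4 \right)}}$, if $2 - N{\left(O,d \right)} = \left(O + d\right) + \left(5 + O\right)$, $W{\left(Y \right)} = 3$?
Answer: $-153 + 2 \sqrt{14} \approx -145.52$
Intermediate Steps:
$N{\left(O,d \right)} = -3 - d - 2 O$ ($N{\left(O,d \right)} = 2 - \left(\left(O + d\right) + \left(5 + O\right)\right) = 2 - \left(5 + d + 2 O\right) = -3 - d - 2 O$)
$- 51 N{\left(f,-4 \right)} + \sqrt{s + W{\left(-4 \right)}} = - 51 \left(-3 - -4 - -2\right) + \sqrt{53 + 3} = - 51 \left(-3 + 4 + 2\right) + \sqrt{56} = \left(-51\right) 3 + 2 \sqrt{14} = -153 + 2 \sqrt{14}$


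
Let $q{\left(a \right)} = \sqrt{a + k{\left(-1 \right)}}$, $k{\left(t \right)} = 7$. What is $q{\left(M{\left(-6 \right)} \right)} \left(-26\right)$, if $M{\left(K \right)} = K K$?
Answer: $- 26 \sqrt{43} \approx -170.49$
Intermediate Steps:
$M{\left(K \right)} = K^{2}$
$q{\left(a \right)} = \sqrt{7 + a}$ ($q{\left(a \right)} = \sqrt{a + 7} = \sqrt{7 + a}$)
$q{\left(M{\left(-6 \right)} \right)} \left(-26\right) = \sqrt{7 + \left(-6\right)^{2}} \left(-26\right) = \sqrt{7 + 36} \left(-26\right) = \sqrt{43} \left(-26\right) = - 26 \sqrt{43}$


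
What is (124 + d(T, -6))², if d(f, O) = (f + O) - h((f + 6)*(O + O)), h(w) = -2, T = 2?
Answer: 14884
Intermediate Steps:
d(f, O) = 2 + O + f (d(f, O) = (f + O) - 1*(-2) = (O + f) + 2 = 2 + O + f)
(124 + d(T, -6))² = (124 + (2 - 6 + 2))² = (124 - 2)² = 122² = 14884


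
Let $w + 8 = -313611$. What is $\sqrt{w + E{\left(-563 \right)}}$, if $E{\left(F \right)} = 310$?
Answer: $i \sqrt{313309} \approx 559.74 i$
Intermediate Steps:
$w = -313619$ ($w = -8 - 313611 = -313619$)
$\sqrt{w + E{\left(-563 \right)}} = \sqrt{-313619 + 310} = \sqrt{-313309} = i \sqrt{313309}$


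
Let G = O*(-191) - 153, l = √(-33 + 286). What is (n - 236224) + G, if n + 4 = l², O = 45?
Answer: -244723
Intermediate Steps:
l = √253 ≈ 15.906
G = -8748 (G = 45*(-191) - 153 = -8595 - 153 = -8748)
n = 249 (n = -4 + (√253)² = -4 + 253 = 249)
(n - 236224) + G = (249 - 236224) - 8748 = -235975 - 8748 = -244723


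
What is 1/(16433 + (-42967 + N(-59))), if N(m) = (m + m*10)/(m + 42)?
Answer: -17/450429 ≈ -3.7742e-5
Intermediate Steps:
N(m) = 11*m/(42 + m) (N(m) = (m + 10*m)/(42 + m) = (11*m)/(42 + m) = 11*m/(42 + m))
1/(16433 + (-42967 + N(-59))) = 1/(16433 + (-42967 + 11*(-59)/(42 - 59))) = 1/(16433 + (-42967 + 11*(-59)/(-17))) = 1/(16433 + (-42967 + 11*(-59)*(-1/17))) = 1/(16433 + (-42967 + 649/17)) = 1/(16433 - 729790/17) = 1/(-450429/17) = -17/450429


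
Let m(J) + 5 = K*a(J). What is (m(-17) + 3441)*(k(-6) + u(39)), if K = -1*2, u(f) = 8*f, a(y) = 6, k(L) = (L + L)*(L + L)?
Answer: 1561344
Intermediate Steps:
k(L) = 4*L² (k(L) = (2*L)*(2*L) = 4*L²)
K = -2
m(J) = -17 (m(J) = -5 - 2*6 = -5 - 12 = -17)
(m(-17) + 3441)*(k(-6) + u(39)) = (-17 + 3441)*(4*(-6)² + 8*39) = 3424*(4*36 + 312) = 3424*(144 + 312) = 3424*456 = 1561344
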